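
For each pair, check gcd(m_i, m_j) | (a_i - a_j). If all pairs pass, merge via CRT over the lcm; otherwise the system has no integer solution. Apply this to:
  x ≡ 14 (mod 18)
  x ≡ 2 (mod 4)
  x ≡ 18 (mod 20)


Moduli 18, 4, 20 are not pairwise coprime, so CRT works modulo lcm(m_i) when all pairwise compatibility conditions hold.
Pairwise compatibility: gcd(m_i, m_j) must divide a_i - a_j for every pair.
Merge one congruence at a time:
  Start: x ≡ 14 (mod 18).
  Combine with x ≡ 2 (mod 4): gcd(18, 4) = 2; 2 - 14 = -12, which IS divisible by 2, so compatible.
    Write x = 14 + 18·t and substitute into x ≡ 2 (mod 4): 18·t ≡ 2 − 14 = -12 (mod 4).
    Divide the congruence (and modulus) by g = 2: 9·t ≡ -6 (mod 2).
    Reduce coefficients mod 2: 1·t ≡ 0 (mod 2).
    So t ≡ 0 (mod 2).
    Then x = 14 + 18·0 = 14, valid modulo lcm(18, 4) = 36: x ≡ 14 (mod 36).
  Combine with x ≡ 18 (mod 20): gcd(36, 20) = 4; 18 - 14 = 4, which IS divisible by 4, so compatible.
    Write x = 14 + 36·t and substitute into x ≡ 18 (mod 20): 36·t ≡ 18 − 14 = 4 (mod 20).
    Divide the congruence (and modulus) by g = 4: 9·t ≡ 1 (mod 5).
    Reduce coefficients mod 5: 4·t ≡ 1 (mod 5).
    The inverse of 4 mod 5 is 4 (since 4·4 = 16 = 3·5 + 1), so t ≡ 4·1 = 4 ≡ 4 (mod 5).
    Then x = 14 + 36·4 = 158, valid modulo lcm(36, 20) = 180: x ≡ 158 (mod 180).
Verify: 158 mod 18 = 14, 158 mod 4 = 2, 158 mod 20 = 18.

x ≡ 158 (mod 180).


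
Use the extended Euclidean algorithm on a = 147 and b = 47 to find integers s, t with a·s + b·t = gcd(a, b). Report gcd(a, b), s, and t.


Euclidean algorithm on (147, 47) — divide until remainder is 0:
  147 = 3 · 47 + 6
  47 = 7 · 6 + 5
  6 = 1 · 5 + 1
  5 = 5 · 1 + 0
gcd(147, 47) = 1.
Track Bezout coefficients alongside the remainders: start with r₀ = 147 = a·1 + b·0 (s = 1, t = 0) and r₁ = 47 = a·0 + b·1 (s = 0, t = 1); each new remainder r_{k+1} = r_{k-1} − q_k·r_k inherits s_{k+1} = s_{k-1} − q_k·s_k, t_{k+1} = t_{k-1} − q_k·t_k, so r_k = a·s_k + b·t_k at every step:
  q = 3: r = 6, s = 1 − 3·0 = 1, t = 0 − 3·1 = -3  (check: 147·1 + 47·(-3) = 6)
  q = 7: r = 5, s = 0 − 7·1 = -7, t = 1 − 7·(-3) = 22  (check: 147·(-7) + 47·22 = 5)
  q = 1: r = 1, s = 1 − 1·(-7) = 8, t = -3 − 1·22 = -25  (check: 147·8 + 47·(-25) = 1)
The row with r = 1 (the gcd) gives the Bezout coefficients s = 8, t = -25.
Result: 147 · (8) + 47 · (-25) = 1.

gcd(147, 47) = 1; s = 8, t = -25 (check: 147·8 + 47·(-25) = 1).


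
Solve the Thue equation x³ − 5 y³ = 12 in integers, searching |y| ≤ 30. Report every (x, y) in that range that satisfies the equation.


The equation is x³ - 5y³ = 12. For fixed y, x³ = 5·y³ + 12, so a solution requires the RHS to be a perfect cube.
Strategy: iterate y from -30 to 30, compute RHS = 5·y³ + 12, and check whether it is a (positive or negative) perfect cube.
Check small values of y:
  y = 0: RHS = 12 is not a perfect cube.
  y = 1: RHS = 17 is not a perfect cube.
  y = -1: RHS = 7 is not a perfect cube.
  y = 2: RHS = 52 is not a perfect cube.
  y = -2: RHS = -28 is not a perfect cube.
  y = 3: RHS = 147 is not a perfect cube.
  y = -3: RHS = -123 is not a perfect cube.
Continuing the search up to |y| = 30 finds no solutions either.
No (x, y) in the scanned range satisfies the equation.

No integer solutions with |y| ≤ 30.


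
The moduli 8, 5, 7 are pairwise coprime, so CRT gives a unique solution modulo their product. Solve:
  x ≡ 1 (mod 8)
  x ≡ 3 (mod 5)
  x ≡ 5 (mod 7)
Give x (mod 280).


Moduli 8, 5, 7 are pairwise coprime; by CRT there is a unique solution modulo M = 8 · 5 · 7 = 280.
Solve pairwise, accumulating the modulus:
  Start with x ≡ 1 (mod 8).
  Combine with x ≡ 3 (mod 5): since gcd(8, 5) = 1, we get a unique residue mod 40.
    Write x = 1 + 8·t and substitute into x ≡ 3 (mod 5): 8·t ≡ 3 − 1 = 2 (mod 5).
    Reduce coefficients mod 5: 3·t ≡ 2 (mod 5).
    The inverse of 3 mod 5 is 2 (since 3·2 = 6 = 1·5 + 1), so t ≡ 2·2 = 4 ≡ 4 (mod 5).
    Then x = 1 + 8·4 = 33, valid modulo lcm(8, 5) = 40: x ≡ 33 (mod 40).
  Combine with x ≡ 5 (mod 7): since gcd(40, 7) = 1, we get a unique residue mod 280.
    Write x = 33 + 40·t and substitute into x ≡ 5 (mod 7): 40·t ≡ 5 − 33 = -28 (mod 7).
    Reduce coefficients mod 7: 5·t ≡ 0 (mod 7).
    The inverse of 5 mod 7 is 3 (since 5·3 = 15 = 2·7 + 1), so t ≡ 3·0 = 0 ≡ 0 (mod 7).
    Then x = 33 + 40·0 = 33, valid modulo lcm(40, 7) = 280: x ≡ 33 (mod 280).
Verify: 33 mod 8 = 1 ✓, 33 mod 5 = 3 ✓, 33 mod 7 = 5 ✓.

x ≡ 33 (mod 280).


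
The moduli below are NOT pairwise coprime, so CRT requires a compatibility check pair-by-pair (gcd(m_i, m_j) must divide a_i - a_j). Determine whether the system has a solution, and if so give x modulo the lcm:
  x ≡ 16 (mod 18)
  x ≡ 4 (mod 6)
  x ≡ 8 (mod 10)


Moduli 18, 6, 10 are not pairwise coprime, so CRT works modulo lcm(m_i) when all pairwise compatibility conditions hold.
Pairwise compatibility: gcd(m_i, m_j) must divide a_i - a_j for every pair.
Merge one congruence at a time:
  Start: x ≡ 16 (mod 18).
  Combine with x ≡ 4 (mod 6): gcd(18, 6) = 6; 4 - 16 = -12, which IS divisible by 6, so compatible.
    Write x = 16 + 18·t and substitute into x ≡ 4 (mod 6): 18·t ≡ 4 − 16 = -12 (mod 6).
    Divide the congruence (and modulus) by g = 6: 3·t ≡ -2 (mod 1).
    Modulo 1 every t works; take t = 0.
    Then x = 16 + 18·0 = 16, valid modulo lcm(18, 6) = 18: x ≡ 16 (mod 18).
  Combine with x ≡ 8 (mod 10): gcd(18, 10) = 2; 8 - 16 = -8, which IS divisible by 2, so compatible.
    Write x = 16 + 18·t and substitute into x ≡ 8 (mod 10): 18·t ≡ 8 − 16 = -8 (mod 10).
    Divide the congruence (and modulus) by g = 2: 9·t ≡ -4 (mod 5).
    Reduce coefficients mod 5: 4·t ≡ 1 (mod 5).
    The inverse of 4 mod 5 is 4 (since 4·4 = 16 = 3·5 + 1), so t ≡ 4·1 = 4 ≡ 4 (mod 5).
    Then x = 16 + 18·4 = 88, valid modulo lcm(18, 10) = 90: x ≡ 88 (mod 90).
Verify: 88 mod 18 = 16, 88 mod 6 = 4, 88 mod 10 = 8.

x ≡ 88 (mod 90).


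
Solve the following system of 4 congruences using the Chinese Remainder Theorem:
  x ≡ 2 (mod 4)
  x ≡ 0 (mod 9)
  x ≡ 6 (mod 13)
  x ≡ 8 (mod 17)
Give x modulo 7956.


Product of moduli M = 4 · 9 · 13 · 17 = 7956.
Merge one congruence at a time:
  Start: x ≡ 2 (mod 4).
  Combine with x ≡ 0 (mod 9); new modulus lcm = 36.
    Write x = 2 + 4·t and substitute into x ≡ 0 (mod 9): 4·t ≡ 0 − 2 = -2 (mod 9).
    Reduce coefficients mod 9: 4·t ≡ 7 (mod 9).
    The inverse of 4 mod 9 is 7 (since 4·7 = 28 = 3·9 + 1), so t ≡ 7·7 = 49 ≡ 4 (mod 9).
    Then x = 2 + 4·4 = 18, valid modulo lcm(4, 9) = 36: x ≡ 18 (mod 36).
  Combine with x ≡ 6 (mod 13); new modulus lcm = 468.
    Write x = 18 + 36·t and substitute into x ≡ 6 (mod 13): 36·t ≡ 6 − 18 = -12 (mod 13).
    Reduce coefficients mod 13: 10·t ≡ 1 (mod 13).
    The inverse of 10 mod 13 is 4 (since 10·4 = 40 = 3·13 + 1), so t ≡ 4·1 = 4 ≡ 4 (mod 13).
    Then x = 18 + 36·4 = 162, valid modulo lcm(36, 13) = 468: x ≡ 162 (mod 468).
  Combine with x ≡ 8 (mod 17); new modulus lcm = 7956.
    Write x = 162 + 468·t and substitute into x ≡ 8 (mod 17): 468·t ≡ 8 − 162 = -154 (mod 17).
    Reduce coefficients mod 17: 9·t ≡ 16 (mod 17).
    The inverse of 9 mod 17 is 2 (since 9·2 = 18 = 1·17 + 1), so t ≡ 2·16 = 32 ≡ 15 (mod 17).
    Then x = 162 + 468·15 = 7182, valid modulo lcm(468, 17) = 7956: x ≡ 7182 (mod 7956).
Verify against each original: 7182 mod 4 = 2, 7182 mod 9 = 0, 7182 mod 13 = 6, 7182 mod 17 = 8.

x ≡ 7182 (mod 7956).


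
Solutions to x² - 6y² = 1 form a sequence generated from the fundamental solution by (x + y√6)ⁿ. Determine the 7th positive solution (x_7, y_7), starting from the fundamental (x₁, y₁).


Step 1: Find the fundamental solution (x₁, y₁) of x² - 6y² = 1.
  Expand √6 as a continued fraction. a₀ = ⌊√6⌋ = 2; iterate m_{k+1} = d_k·a_k − m_k, d_{k+1} = (6 − m_{k+1}²)/d_k, a_{k+1} = ⌊(a₀ + m_{k+1})/d_{k+1}⌋ (starting m₀ = 0, d₀ = 1), with convergents p_k = a_k·p_{k-1} + p_{k-2}, q_k = a_k·q_{k-1} + q_{k-2} (p₋₁ = 1, q₋₁ = 0):
  k = 0: a₀ = 2; p₀/q₀ = 2/1; p₀² − 6·q₀² = 4 − 6 = -2.
  k = 1: m = 2, d = 2, a = ⌊(2 + 2)/2⌋ = 2; p/q = (2·2 + 1)/(2·1 + 0) = 5/2; p² − 6·q² = 25 − 24 = 1.
  The first convergent with p² − 6·q² = 1 gives the fundamental solution (x₁, y₁) = (5, 2).
Step 2: Apply the recurrence (x_{n+1}, y_{n+1}) = (x₁x_n + 6y₁y_n, x₁y_n + y₁x_n) repeatedly.
  From (x_1, y_1) = (5, 2): x_2 = 5·5 + 6·2·2 = 49; y_2 = 5·2 + 2·5 = 20.
  From (x_2, y_2) = (49, 20): x_3 = 5·49 + 6·2·20 = 485; y_3 = 5·20 + 2·49 = 198.
  From (x_3, y_3) = (485, 198): x_4 = 5·485 + 6·2·198 = 4801; y_4 = 5·198 + 2·485 = 1960.
  From (x_4, y_4) = (4801, 1960): x_5 = 5·4801 + 6·2·1960 = 47525; y_5 = 5·1960 + 2·4801 = 19402.
  From (x_5, y_5) = (47525, 19402): x_6 = 5·47525 + 6·2·19402 = 470449; y_6 = 5·19402 + 2·47525 = 192060.
  From (x_6, y_6) = (470449, 192060): x_7 = 5·470449 + 6·2·192060 = 4656965; y_7 = 5·192060 + 2·470449 = 1901198.
Step 3: Verify x_7² - 6·y_7² = 21687323011225 - 21687323011224 = 1 (should be 1). ✓

(x_1, y_1) = (5, 2); (x_7, y_7) = (4656965, 1901198).


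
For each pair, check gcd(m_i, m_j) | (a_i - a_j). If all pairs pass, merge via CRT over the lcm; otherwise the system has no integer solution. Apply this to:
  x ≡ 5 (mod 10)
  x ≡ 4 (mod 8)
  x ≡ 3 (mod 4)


Moduli 10, 8, 4 are not pairwise coprime, so CRT works modulo lcm(m_i) when all pairwise compatibility conditions hold.
Pairwise compatibility: gcd(m_i, m_j) must divide a_i - a_j for every pair.
Merge one congruence at a time:
  Start: x ≡ 5 (mod 10).
  Combine with x ≡ 4 (mod 8): gcd(10, 8) = 2, and 4 - 5 = -1 is NOT divisible by 2.
    ⇒ system is inconsistent (no integer solution).

No solution (the system is inconsistent).


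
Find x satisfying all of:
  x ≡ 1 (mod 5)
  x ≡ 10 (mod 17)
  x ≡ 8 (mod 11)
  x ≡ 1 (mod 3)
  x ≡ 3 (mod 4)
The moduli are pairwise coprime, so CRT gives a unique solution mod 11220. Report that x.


Product of moduli M = 5 · 17 · 11 · 3 · 4 = 11220.
Merge one congruence at a time:
  Start: x ≡ 1 (mod 5).
  Combine with x ≡ 10 (mod 17); new modulus lcm = 85.
    Write x = 1 + 5·t and substitute into x ≡ 10 (mod 17): 5·t ≡ 10 − 1 = 9 (mod 17).
    The inverse of 5 mod 17 is 7 (since 5·7 = 35 = 2·17 + 1), so t ≡ 7·9 = 63 ≡ 12 (mod 17).
    Then x = 1 + 5·12 = 61, valid modulo lcm(5, 17) = 85: x ≡ 61 (mod 85).
  Combine with x ≡ 8 (mod 11); new modulus lcm = 935.
    Write x = 61 + 85·t and substitute into x ≡ 8 (mod 11): 85·t ≡ 8 − 61 = -53 (mod 11).
    Reduce coefficients mod 11: 8·t ≡ 2 (mod 11).
    The inverse of 8 mod 11 is 7 (since 8·7 = 56 = 5·11 + 1), so t ≡ 7·2 = 14 ≡ 3 (mod 11).
    Then x = 61 + 85·3 = 316, valid modulo lcm(85, 11) = 935: x ≡ 316 (mod 935).
  Combine with x ≡ 1 (mod 3); new modulus lcm = 2805.
    Write x = 316 + 935·t and substitute into x ≡ 1 (mod 3): 935·t ≡ 1 − 316 = -315 (mod 3).
    Reduce coefficients mod 3: 2·t ≡ 0 (mod 3).
    The inverse of 2 mod 3 is 2 (since 2·2 = 4 = 1·3 + 1), so t ≡ 2·0 = 0 ≡ 0 (mod 3).
    Then x = 316 + 935·0 = 316, valid modulo lcm(935, 3) = 2805: x ≡ 316 (mod 2805).
  Combine with x ≡ 3 (mod 4); new modulus lcm = 11220.
    Write x = 316 + 2805·t and substitute into x ≡ 3 (mod 4): 2805·t ≡ 3 − 316 = -313 (mod 4).
    Reduce coefficients mod 4: 1·t ≡ 3 (mod 4).
    So t ≡ 3 (mod 4).
    Then x = 316 + 2805·3 = 8731, valid modulo lcm(2805, 4) = 11220: x ≡ 8731 (mod 11220).
Verify against each original: 8731 mod 5 = 1, 8731 mod 17 = 10, 8731 mod 11 = 8, 8731 mod 3 = 1, 8731 mod 4 = 3.

x ≡ 8731 (mod 11220).


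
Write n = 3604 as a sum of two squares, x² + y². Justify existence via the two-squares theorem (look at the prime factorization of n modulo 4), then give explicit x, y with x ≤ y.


Step 1: Factor n = 3604 = 2^2 · 17 · 53.
Step 2: Check the mod-4 condition on each prime factor: 2 = 2 (special); 17 ≡ 1 (mod 4), exponent 1; 53 ≡ 1 (mod 4), exponent 1.
All primes ≡ 3 (mod 4) appear to even exponent (or don't appear), so by the two-squares theorem n IS expressible as a sum of two squares.
Step 3: Build a representation. Group n = k² · m with k = 2 and m = 17 · 53 = 901 (a product of primes ≡ 1 (mod 4)); a representation of m scales to one of n via (k·x)² + (k·y)² = k²(x² + y²). Each prime p ≡ 1 (mod 4) is itself a sum of two squares; find a² by testing p − a² for a perfect square:
  17: 17 − 1² = 16 = 4² ⇒ 17 = 1² + 4².
  53: 53 − 1² = 52, 53 − 2² = 49 = 7² ⇒ 53 = 2² + 7².
  Combine using the Brahmagupta–Fibonacci identity (a² + b²)(c² + d²) = (ac − bd)² + (ad + bc)² = (ac + bd)² + (ad − bc)²:
  17 · 53 = 901: from (1² + 4²)(2² + 7²), take (1·2 − 4·7, 1·7 + 4·2) = (2 − 28, 7 + 8) = (-26, 15); dropping signs (only squares matter) gives (26, 15); check 26² + 15² = 676 + 225 = 901 ✓.
  Scale by k = 2: (2·26, 2·15) = (52, 30).
Step 4: Order so x ≤ y and verify: 30² + 52² = 900 + 2704 = 3604 = n. ✓

n = 3604 = 30² + 52² (one valid representation with x ≤ y).


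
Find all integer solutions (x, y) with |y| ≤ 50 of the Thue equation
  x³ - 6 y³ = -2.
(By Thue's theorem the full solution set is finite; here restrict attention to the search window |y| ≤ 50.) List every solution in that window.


The equation is x³ - 6y³ = -2. For fixed y, x³ = 6·y³ − 2, so a solution requires the RHS to be a perfect cube.
Strategy: iterate y from -50 to 50, compute RHS = 6·y³ − 2, and check whether it is a (positive or negative) perfect cube.
Check small values of y:
  y = 0: RHS = -2 is not a perfect cube.
  y = 1: RHS = 4 is not a perfect cube.
  y = -1: RHS = -8 = (-2)³ ⇒ x = -2 works.
  y = 2: RHS = 46 is not a perfect cube.
  y = -2: RHS = -50 is not a perfect cube.
  y = 3: RHS = 160 is not a perfect cube.
  y = -3: RHS = -164 is not a perfect cube.
Continuing the search up to |y| = 50 finds no further solutions beyond those listed.
Collected solutions: (-2, -1).

Solutions (with |y| ≤ 50): (-2, -1).


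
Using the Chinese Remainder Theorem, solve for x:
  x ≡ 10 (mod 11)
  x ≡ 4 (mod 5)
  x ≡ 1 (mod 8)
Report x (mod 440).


Moduli 11, 5, 8 are pairwise coprime; by CRT there is a unique solution modulo M = 11 · 5 · 8 = 440.
Solve pairwise, accumulating the modulus:
  Start with x ≡ 10 (mod 11).
  Combine with x ≡ 4 (mod 5): since gcd(11, 5) = 1, we get a unique residue mod 55.
    Write x = 10 + 11·t and substitute into x ≡ 4 (mod 5): 11·t ≡ 4 − 10 = -6 (mod 5).
    Reduce coefficients mod 5: 1·t ≡ 4 (mod 5).
    So t ≡ 4 (mod 5).
    Then x = 10 + 11·4 = 54, valid modulo lcm(11, 5) = 55: x ≡ 54 (mod 55).
  Combine with x ≡ 1 (mod 8): since gcd(55, 8) = 1, we get a unique residue mod 440.
    Write x = 54 + 55·t and substitute into x ≡ 1 (mod 8): 55·t ≡ 1 − 54 = -53 (mod 8).
    Reduce coefficients mod 8: 7·t ≡ 3 (mod 8).
    The inverse of 7 mod 8 is 7 (since 7·7 = 49 = 6·8 + 1), so t ≡ 7·3 = 21 ≡ 5 (mod 8).
    Then x = 54 + 55·5 = 329, valid modulo lcm(55, 8) = 440: x ≡ 329 (mod 440).
Verify: 329 mod 11 = 10 ✓, 329 mod 5 = 4 ✓, 329 mod 8 = 1 ✓.

x ≡ 329 (mod 440).


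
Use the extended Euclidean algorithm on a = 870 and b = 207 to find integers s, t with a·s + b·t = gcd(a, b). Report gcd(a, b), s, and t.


Euclidean algorithm on (870, 207) — divide until remainder is 0:
  870 = 4 · 207 + 42
  207 = 4 · 42 + 39
  42 = 1 · 39 + 3
  39 = 13 · 3 + 0
gcd(870, 207) = 3.
Track Bezout coefficients alongside the remainders: start with r₀ = 870 = a·1 + b·0 (s = 1, t = 0) and r₁ = 207 = a·0 + b·1 (s = 0, t = 1); each new remainder r_{k+1} = r_{k-1} − q_k·r_k inherits s_{k+1} = s_{k-1} − q_k·s_k, t_{k+1} = t_{k-1} − q_k·t_k, so r_k = a·s_k + b·t_k at every step:
  q = 4: r = 42, s = 1 − 4·0 = 1, t = 0 − 4·1 = -4  (check: 870·1 + 207·(-4) = 42)
  q = 4: r = 39, s = 0 − 4·1 = -4, t = 1 − 4·(-4) = 17  (check: 870·(-4) + 207·17 = 39)
  q = 1: r = 3, s = 1 − 1·(-4) = 5, t = -4 − 1·17 = -21  (check: 870·5 + 207·(-21) = 3)
The row with r = 3 (the gcd) gives the Bezout coefficients s = 5, t = -21.
Result: 870 · (5) + 207 · (-21) = 3.

gcd(870, 207) = 3; s = 5, t = -21 (check: 870·5 + 207·(-21) = 3).


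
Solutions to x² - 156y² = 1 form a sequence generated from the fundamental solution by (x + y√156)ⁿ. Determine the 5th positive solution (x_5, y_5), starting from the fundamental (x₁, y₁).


Step 1: Find the fundamental solution (x₁, y₁) of x² - 156y² = 1.
  Expand √156 as a continued fraction. a₀ = ⌊√156⌋ = 12; iterate m_{k+1} = d_k·a_k − m_k, d_{k+1} = (156 − m_{k+1}²)/d_k, a_{k+1} = ⌊(a₀ + m_{k+1})/d_{k+1}⌋ (starting m₀ = 0, d₀ = 1), with convergents p_k = a_k·p_{k-1} + p_{k-2}, q_k = a_k·q_{k-1} + q_{k-2} (p₋₁ = 1, q₋₁ = 0):
  k = 0: a₀ = 12; p₀/q₀ = 12/1; p₀² − 156·q₀² = 144 − 156 = -12.
  k = 1: m = 12, d = 12, a = ⌊(12 + 12)/12⌋ = 2; p/q = (2·12 + 1)/(2·1 + 0) = 25/2; p² − 156·q² = 625 − 624 = 1.
  The first convergent with p² − 156·q² = 1 gives the fundamental solution (x₁, y₁) = (25, 2).
Step 2: Apply the recurrence (x_{n+1}, y_{n+1}) = (x₁x_n + 156y₁y_n, x₁y_n + y₁x_n) repeatedly.
  From (x_1, y_1) = (25, 2): x_2 = 25·25 + 156·2·2 = 1249; y_2 = 25·2 + 2·25 = 100.
  From (x_2, y_2) = (1249, 100): x_3 = 25·1249 + 156·2·100 = 62425; y_3 = 25·100 + 2·1249 = 4998.
  From (x_3, y_3) = (62425, 4998): x_4 = 25·62425 + 156·2·4998 = 3120001; y_4 = 25·4998 + 2·62425 = 249800.
  From (x_4, y_4) = (3120001, 249800): x_5 = 25·3120001 + 156·2·249800 = 155937625; y_5 = 25·249800 + 2·3120001 = 12485002.
Step 3: Verify x_5² - 156·y_5² = 24316542890640625 - 24316542890640624 = 1 (should be 1). ✓

(x_1, y_1) = (25, 2); (x_5, y_5) = (155937625, 12485002).


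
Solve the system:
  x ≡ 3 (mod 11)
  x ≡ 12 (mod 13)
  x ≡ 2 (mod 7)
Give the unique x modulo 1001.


Moduli 11, 13, 7 are pairwise coprime; by CRT there is a unique solution modulo M = 11 · 13 · 7 = 1001.
Solve pairwise, accumulating the modulus:
  Start with x ≡ 3 (mod 11).
  Combine with x ≡ 12 (mod 13): since gcd(11, 13) = 1, we get a unique residue mod 143.
    Write x = 3 + 11·t and substitute into x ≡ 12 (mod 13): 11·t ≡ 12 − 3 = 9 (mod 13).
    The inverse of 11 mod 13 is 6 (since 11·6 = 66 = 5·13 + 1), so t ≡ 6·9 = 54 ≡ 2 (mod 13).
    Then x = 3 + 11·2 = 25, valid modulo lcm(11, 13) = 143: x ≡ 25 (mod 143).
  Combine with x ≡ 2 (mod 7): since gcd(143, 7) = 1, we get a unique residue mod 1001.
    Write x = 25 + 143·t and substitute into x ≡ 2 (mod 7): 143·t ≡ 2 − 25 = -23 (mod 7).
    Reduce coefficients mod 7: 3·t ≡ 5 (mod 7).
    The inverse of 3 mod 7 is 5 (since 3·5 = 15 = 2·7 + 1), so t ≡ 5·5 = 25 ≡ 4 (mod 7).
    Then x = 25 + 143·4 = 597, valid modulo lcm(143, 7) = 1001: x ≡ 597 (mod 1001).
Verify: 597 mod 11 = 3 ✓, 597 mod 13 = 12 ✓, 597 mod 7 = 2 ✓.

x ≡ 597 (mod 1001).


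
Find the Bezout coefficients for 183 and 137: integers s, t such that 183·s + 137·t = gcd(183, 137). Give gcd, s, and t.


Euclidean algorithm on (183, 137) — divide until remainder is 0:
  183 = 1 · 137 + 46
  137 = 2 · 46 + 45
  46 = 1 · 45 + 1
  45 = 45 · 1 + 0
gcd(183, 137) = 1.
Track Bezout coefficients alongside the remainders: start with r₀ = 183 = a·1 + b·0 (s = 1, t = 0) and r₁ = 137 = a·0 + b·1 (s = 0, t = 1); each new remainder r_{k+1} = r_{k-1} − q_k·r_k inherits s_{k+1} = s_{k-1} − q_k·s_k, t_{k+1} = t_{k-1} − q_k·t_k, so r_k = a·s_k + b·t_k at every step:
  q = 1: r = 46, s = 1 − 1·0 = 1, t = 0 − 1·1 = -1  (check: 183·1 + 137·(-1) = 46)
  q = 2: r = 45, s = 0 − 2·1 = -2, t = 1 − 2·(-1) = 3  (check: 183·(-2) + 137·3 = 45)
  q = 1: r = 1, s = 1 − 1·(-2) = 3, t = -1 − 1·3 = -4  (check: 183·3 + 137·(-4) = 1)
The row with r = 1 (the gcd) gives the Bezout coefficients s = 3, t = -4.
Result: 183 · (3) + 137 · (-4) = 1.

gcd(183, 137) = 1; s = 3, t = -4 (check: 183·3 + 137·(-4) = 1).


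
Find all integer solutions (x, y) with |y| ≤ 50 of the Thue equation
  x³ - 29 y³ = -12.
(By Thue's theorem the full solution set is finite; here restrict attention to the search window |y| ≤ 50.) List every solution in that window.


The equation is x³ - 29y³ = -12. For fixed y, x³ = 29·y³ − 12, so a solution requires the RHS to be a perfect cube.
Strategy: iterate y from -50 to 50, compute RHS = 29·y³ − 12, and check whether it is a (positive or negative) perfect cube.
Check small values of y:
  y = 0: RHS = -12 is not a perfect cube.
  y = 1: RHS = 17 is not a perfect cube.
  y = -1: RHS = -41 is not a perfect cube.
  y = 2: RHS = 220 is not a perfect cube.
  y = -2: RHS = -244 is not a perfect cube.
  y = 3: RHS = 771 is not a perfect cube.
  y = -3: RHS = -795 is not a perfect cube.
Continuing the search up to |y| = 50 finds no solutions either.
No (x, y) in the scanned range satisfies the equation.

No integer solutions with |y| ≤ 50.


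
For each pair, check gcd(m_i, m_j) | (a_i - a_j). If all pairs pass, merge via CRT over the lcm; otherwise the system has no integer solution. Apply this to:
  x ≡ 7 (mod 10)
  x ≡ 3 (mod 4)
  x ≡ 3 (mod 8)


Moduli 10, 4, 8 are not pairwise coprime, so CRT works modulo lcm(m_i) when all pairwise compatibility conditions hold.
Pairwise compatibility: gcd(m_i, m_j) must divide a_i - a_j for every pair.
Merge one congruence at a time:
  Start: x ≡ 7 (mod 10).
  Combine with x ≡ 3 (mod 4): gcd(10, 4) = 2; 3 - 7 = -4, which IS divisible by 2, so compatible.
    Write x = 7 + 10·t and substitute into x ≡ 3 (mod 4): 10·t ≡ 3 − 7 = -4 (mod 4).
    Divide the congruence (and modulus) by g = 2: 5·t ≡ -2 (mod 2).
    Reduce coefficients mod 2: 1·t ≡ 0 (mod 2).
    So t ≡ 0 (mod 2).
    Then x = 7 + 10·0 = 7, valid modulo lcm(10, 4) = 20: x ≡ 7 (mod 20).
  Combine with x ≡ 3 (mod 8): gcd(20, 8) = 4; 3 - 7 = -4, which IS divisible by 4, so compatible.
    Write x = 7 + 20·t and substitute into x ≡ 3 (mod 8): 20·t ≡ 3 − 7 = -4 (mod 8).
    Divide the congruence (and modulus) by g = 4: 5·t ≡ -1 (mod 2).
    Reduce coefficients mod 2: 1·t ≡ 1 (mod 2).
    So t ≡ 1 (mod 2).
    Then x = 7 + 20·1 = 27, valid modulo lcm(20, 8) = 40: x ≡ 27 (mod 40).
Verify: 27 mod 10 = 7, 27 mod 4 = 3, 27 mod 8 = 3.

x ≡ 27 (mod 40).


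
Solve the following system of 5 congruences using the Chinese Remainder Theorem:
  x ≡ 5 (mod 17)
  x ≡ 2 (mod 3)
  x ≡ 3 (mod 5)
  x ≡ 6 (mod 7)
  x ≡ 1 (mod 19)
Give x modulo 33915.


Product of moduli M = 17 · 3 · 5 · 7 · 19 = 33915.
Merge one congruence at a time:
  Start: x ≡ 5 (mod 17).
  Combine with x ≡ 2 (mod 3); new modulus lcm = 51.
    Write x = 5 + 17·t and substitute into x ≡ 2 (mod 3): 17·t ≡ 2 − 5 = -3 (mod 3).
    Reduce coefficients mod 3: 2·t ≡ 0 (mod 3).
    The inverse of 2 mod 3 is 2 (since 2·2 = 4 = 1·3 + 1), so t ≡ 2·0 = 0 ≡ 0 (mod 3).
    Then x = 5 + 17·0 = 5, valid modulo lcm(17, 3) = 51: x ≡ 5 (mod 51).
  Combine with x ≡ 3 (mod 5); new modulus lcm = 255.
    Write x = 5 + 51·t and substitute into x ≡ 3 (mod 5): 51·t ≡ 3 − 5 = -2 (mod 5).
    Reduce coefficients mod 5: 1·t ≡ 3 (mod 5).
    So t ≡ 3 (mod 5).
    Then x = 5 + 51·3 = 158, valid modulo lcm(51, 5) = 255: x ≡ 158 (mod 255).
  Combine with x ≡ 6 (mod 7); new modulus lcm = 1785.
    Write x = 158 + 255·t and substitute into x ≡ 6 (mod 7): 255·t ≡ 6 − 158 = -152 (mod 7).
    Reduce coefficients mod 7: 3·t ≡ 2 (mod 7).
    The inverse of 3 mod 7 is 5 (since 3·5 = 15 = 2·7 + 1), so t ≡ 5·2 = 10 ≡ 3 (mod 7).
    Then x = 158 + 255·3 = 923, valid modulo lcm(255, 7) = 1785: x ≡ 923 (mod 1785).
  Combine with x ≡ 1 (mod 19); new modulus lcm = 33915.
    Write x = 923 + 1785·t and substitute into x ≡ 1 (mod 19): 1785·t ≡ 1 − 923 = -922 (mod 19).
    Reduce coefficients mod 19: 18·t ≡ 9 (mod 19).
    The inverse of 18 mod 19 is 18 (since 18·18 = 324 = 17·19 + 1), so t ≡ 18·9 = 162 ≡ 10 (mod 19).
    Then x = 923 + 1785·10 = 18773, valid modulo lcm(1785, 19) = 33915: x ≡ 18773 (mod 33915).
Verify against each original: 18773 mod 17 = 5, 18773 mod 3 = 2, 18773 mod 5 = 3, 18773 mod 7 = 6, 18773 mod 19 = 1.

x ≡ 18773 (mod 33915).


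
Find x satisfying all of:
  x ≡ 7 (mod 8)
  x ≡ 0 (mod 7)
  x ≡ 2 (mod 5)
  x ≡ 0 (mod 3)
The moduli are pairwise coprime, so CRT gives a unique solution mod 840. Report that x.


Product of moduli M = 8 · 7 · 5 · 3 = 840.
Merge one congruence at a time:
  Start: x ≡ 7 (mod 8).
  Combine with x ≡ 0 (mod 7); new modulus lcm = 56.
    Write x = 7 + 8·t and substitute into x ≡ 0 (mod 7): 8·t ≡ 0 − 7 = -7 (mod 7).
    Reduce coefficients mod 7: 1·t ≡ 0 (mod 7).
    So t ≡ 0 (mod 7).
    Then x = 7 + 8·0 = 7, valid modulo lcm(8, 7) = 56: x ≡ 7 (mod 56).
  Combine with x ≡ 2 (mod 5); new modulus lcm = 280.
    Write x = 7 + 56·t and substitute into x ≡ 2 (mod 5): 56·t ≡ 2 − 7 = -5 (mod 5).
    Reduce coefficients mod 5: 1·t ≡ 0 (mod 5).
    So t ≡ 0 (mod 5).
    Then x = 7 + 56·0 = 7, valid modulo lcm(56, 5) = 280: x ≡ 7 (mod 280).
  Combine with x ≡ 0 (mod 3); new modulus lcm = 840.
    Write x = 7 + 280·t and substitute into x ≡ 0 (mod 3): 280·t ≡ 0 − 7 = -7 (mod 3).
    Reduce coefficients mod 3: 1·t ≡ 2 (mod 3).
    So t ≡ 2 (mod 3).
    Then x = 7 + 280·2 = 567, valid modulo lcm(280, 3) = 840: x ≡ 567 (mod 840).
Verify against each original: 567 mod 8 = 7, 567 mod 7 = 0, 567 mod 5 = 2, 567 mod 3 = 0.

x ≡ 567 (mod 840).


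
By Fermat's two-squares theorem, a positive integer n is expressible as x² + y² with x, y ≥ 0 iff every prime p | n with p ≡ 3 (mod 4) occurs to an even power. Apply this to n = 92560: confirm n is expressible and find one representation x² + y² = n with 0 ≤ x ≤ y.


Step 1: Factor n = 92560 = 2^4 · 5 · 13 · 89.
Step 2: Check the mod-4 condition on each prime factor: 2 = 2 (special); 5 ≡ 1 (mod 4), exponent 1; 13 ≡ 1 (mod 4), exponent 1; 89 ≡ 1 (mod 4), exponent 1.
All primes ≡ 3 (mod 4) appear to even exponent (or don't appear), so by the two-squares theorem n IS expressible as a sum of two squares.
Step 3: Build a representation. Group n = k² · m with k = 4 and m = 5 · 13 · 89 = 5785 (a product of primes ≡ 1 (mod 4)); a representation of m scales to one of n via (k·x)² + (k·y)² = k²(x² + y²). Each prime p ≡ 1 (mod 4) is itself a sum of two squares; find a² by testing p − a² for a perfect square:
  5: 5 − 1² = 4 = 2² ⇒ 5 = 1² + 2².
  13: 13 − 1² = 12, 13 − 2² = 9 = 3² ⇒ 13 = 2² + 3².
  89: 89 − 1² = 88, 89 − 2² = 85, 89 − 3² = 80, 89 − 4² = 73, 89 − 5² = 64 = 8² ⇒ 89 = 5² + 8².
  Combine using the Brahmagupta–Fibonacci identity (a² + b²)(c² + d²) = (ac − bd)² + (ad + bc)² = (ac + bd)² + (ad − bc)²:
  5 · 13 = 65: from (1² + 2²)(2² + 3²), take (1·2 − 2·3, 1·3 + 2·2) = (2 − 6, 3 + 4) = (-4, 7); dropping signs (only squares matter) gives (4, 7); check 4² + 7² = 16 + 49 = 65 ✓.
  65 · 89 = 5785: from (4² + 7²)(5² + 8²), take (4·5 − 7·8, 4·8 + 7·5) = (20 − 56, 32 + 35) = (-36, 67); dropping signs (only squares matter) gives (36, 67); check 36² + 67² = 1296 + 4489 = 5785 ✓.
  Scale by k = 4: (4·36, 4·67) = (144, 268).
Step 4: Order so x ≤ y and verify: 144² + 268² = 20736 + 71824 = 92560 = n. ✓

n = 92560 = 144² + 268² (one valid representation with x ≤ y).


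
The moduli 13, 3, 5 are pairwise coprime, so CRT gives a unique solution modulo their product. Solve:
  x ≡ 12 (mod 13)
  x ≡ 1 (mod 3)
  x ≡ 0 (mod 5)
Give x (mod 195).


Moduli 13, 3, 5 are pairwise coprime; by CRT there is a unique solution modulo M = 13 · 3 · 5 = 195.
Solve pairwise, accumulating the modulus:
  Start with x ≡ 12 (mod 13).
  Combine with x ≡ 1 (mod 3): since gcd(13, 3) = 1, we get a unique residue mod 39.
    Write x = 12 + 13·t and substitute into x ≡ 1 (mod 3): 13·t ≡ 1 − 12 = -11 (mod 3).
    Reduce coefficients mod 3: 1·t ≡ 1 (mod 3).
    So t ≡ 1 (mod 3).
    Then x = 12 + 13·1 = 25, valid modulo lcm(13, 3) = 39: x ≡ 25 (mod 39).
  Combine with x ≡ 0 (mod 5): since gcd(39, 5) = 1, we get a unique residue mod 195.
    Write x = 25 + 39·t and substitute into x ≡ 0 (mod 5): 39·t ≡ 0 − 25 = -25 (mod 5).
    Reduce coefficients mod 5: 4·t ≡ 0 (mod 5).
    The inverse of 4 mod 5 is 4 (since 4·4 = 16 = 3·5 + 1), so t ≡ 4·0 = 0 ≡ 0 (mod 5).
    Then x = 25 + 39·0 = 25, valid modulo lcm(39, 5) = 195: x ≡ 25 (mod 195).
Verify: 25 mod 13 = 12 ✓, 25 mod 3 = 1 ✓, 25 mod 5 = 0 ✓.

x ≡ 25 (mod 195).


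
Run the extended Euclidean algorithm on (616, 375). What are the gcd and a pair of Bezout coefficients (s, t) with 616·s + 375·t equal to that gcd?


Euclidean algorithm on (616, 375) — divide until remainder is 0:
  616 = 1 · 375 + 241
  375 = 1 · 241 + 134
  241 = 1 · 134 + 107
  134 = 1 · 107 + 27
  107 = 3 · 27 + 26
  27 = 1 · 26 + 1
  26 = 26 · 1 + 0
gcd(616, 375) = 1.
Track Bezout coefficients alongside the remainders: start with r₀ = 616 = a·1 + b·0 (s = 1, t = 0) and r₁ = 375 = a·0 + b·1 (s = 0, t = 1); each new remainder r_{k+1} = r_{k-1} − q_k·r_k inherits s_{k+1} = s_{k-1} − q_k·s_k, t_{k+1} = t_{k-1} − q_k·t_k, so r_k = a·s_k + b·t_k at every step:
  q = 1: r = 241, s = 1 − 1·0 = 1, t = 0 − 1·1 = -1  (check: 616·1 + 375·(-1) = 241)
  q = 1: r = 134, s = 0 − 1·1 = -1, t = 1 − 1·(-1) = 2  (check: 616·(-1) + 375·2 = 134)
  q = 1: r = 107, s = 1 − 1·(-1) = 2, t = -1 − 1·2 = -3  (check: 616·2 + 375·(-3) = 107)
  q = 1: r = 27, s = -1 − 1·2 = -3, t = 2 − 1·(-3) = 5  (check: 616·(-3) + 375·5 = 27)
  q = 3: r = 26, s = 2 − 3·(-3) = 11, t = -3 − 3·5 = -18  (check: 616·11 + 375·(-18) = 26)
  q = 1: r = 1, s = -3 − 1·11 = -14, t = 5 − 1·(-18) = 23  (check: 616·(-14) + 375·23 = 1)
The row with r = 1 (the gcd) gives the Bezout coefficients s = -14, t = 23.
Result: 616 · (-14) + 375 · (23) = 1.

gcd(616, 375) = 1; s = -14, t = 23 (check: 616·(-14) + 375·23 = 1).


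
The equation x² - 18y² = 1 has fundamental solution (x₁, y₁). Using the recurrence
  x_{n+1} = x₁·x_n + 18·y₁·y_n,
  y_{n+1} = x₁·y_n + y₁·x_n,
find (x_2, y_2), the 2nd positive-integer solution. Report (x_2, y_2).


Step 1: Find the fundamental solution (x₁, y₁) of x² - 18y² = 1.
  Expand √18 as a continued fraction. a₀ = ⌊√18⌋ = 4; iterate m_{k+1} = d_k·a_k − m_k, d_{k+1} = (18 − m_{k+1}²)/d_k, a_{k+1} = ⌊(a₀ + m_{k+1})/d_{k+1}⌋ (starting m₀ = 0, d₀ = 1), with convergents p_k = a_k·p_{k-1} + p_{k-2}, q_k = a_k·q_{k-1} + q_{k-2} (p₋₁ = 1, q₋₁ = 0):
  k = 0: a₀ = 4; p₀/q₀ = 4/1; p₀² − 18·q₀² = 16 − 18 = -2.
  k = 1: m = 4, d = 2, a = ⌊(4 + 4)/2⌋ = 4; p/q = (4·4 + 1)/(4·1 + 0) = 17/4; p² − 18·q² = 289 − 288 = 1.
  The first convergent with p² − 18·q² = 1 gives the fundamental solution (x₁, y₁) = (17, 4).
Step 2: Apply the recurrence (x_{n+1}, y_{n+1}) = (x₁x_n + 18y₁y_n, x₁y_n + y₁x_n) repeatedly.
  From (x_1, y_1) = (17, 4): x_2 = 17·17 + 18·4·4 = 577; y_2 = 17·4 + 4·17 = 136.
Step 3: Verify x_2² - 18·y_2² = 332929 - 332928 = 1 (should be 1). ✓

(x_1, y_1) = (17, 4); (x_2, y_2) = (577, 136).


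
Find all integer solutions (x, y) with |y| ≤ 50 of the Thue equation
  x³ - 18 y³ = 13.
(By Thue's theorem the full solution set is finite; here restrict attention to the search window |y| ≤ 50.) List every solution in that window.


The equation is x³ - 18y³ = 13. For fixed y, x³ = 18·y³ + 13, so a solution requires the RHS to be a perfect cube.
Strategy: iterate y from -50 to 50, compute RHS = 18·y³ + 13, and check whether it is a (positive or negative) perfect cube.
Check small values of y:
  y = 0: RHS = 13 is not a perfect cube.
  y = 1: RHS = 31 is not a perfect cube.
  y = -1: RHS = -5 is not a perfect cube.
  y = 2: RHS = 157 is not a perfect cube.
  y = -2: RHS = -131 is not a perfect cube.
  y = 3: RHS = 499 is not a perfect cube.
  y = -3: RHS = -473 is not a perfect cube.
Continuing the search up to |y| = 50 finds no solutions either.
No (x, y) in the scanned range satisfies the equation.

No integer solutions with |y| ≤ 50.


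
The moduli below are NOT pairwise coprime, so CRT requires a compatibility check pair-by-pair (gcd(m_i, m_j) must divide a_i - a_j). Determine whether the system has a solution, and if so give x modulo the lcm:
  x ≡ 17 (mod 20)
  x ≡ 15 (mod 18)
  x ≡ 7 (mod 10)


Moduli 20, 18, 10 are not pairwise coprime, so CRT works modulo lcm(m_i) when all pairwise compatibility conditions hold.
Pairwise compatibility: gcd(m_i, m_j) must divide a_i - a_j for every pair.
Merge one congruence at a time:
  Start: x ≡ 17 (mod 20).
  Combine with x ≡ 15 (mod 18): gcd(20, 18) = 2; 15 - 17 = -2, which IS divisible by 2, so compatible.
    Write x = 17 + 20·t and substitute into x ≡ 15 (mod 18): 20·t ≡ 15 − 17 = -2 (mod 18).
    Divide the congruence (and modulus) by g = 2: 10·t ≡ -1 (mod 9).
    Reduce coefficients mod 9: 1·t ≡ 8 (mod 9).
    So t ≡ 8 (mod 9).
    Then x = 17 + 20·8 = 177, valid modulo lcm(20, 18) = 180: x ≡ 177 (mod 180).
  Combine with x ≡ 7 (mod 10): gcd(180, 10) = 10; 7 - 177 = -170, which IS divisible by 10, so compatible.
    Write x = 177 + 180·t and substitute into x ≡ 7 (mod 10): 180·t ≡ 7 − 177 = -170 (mod 10).
    Divide the congruence (and modulus) by g = 10: 18·t ≡ -17 (mod 1).
    Modulo 1 every t works; take t = 0.
    Then x = 177 + 180·0 = 177, valid modulo lcm(180, 10) = 180: x ≡ 177 (mod 180).
Verify: 177 mod 20 = 17, 177 mod 18 = 15, 177 mod 10 = 7.

x ≡ 177 (mod 180).


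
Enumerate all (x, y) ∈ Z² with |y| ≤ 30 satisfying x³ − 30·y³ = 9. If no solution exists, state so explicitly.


The equation is x³ - 30y³ = 9. For fixed y, x³ = 30·y³ + 9, so a solution requires the RHS to be a perfect cube.
Strategy: iterate y from -30 to 30, compute RHS = 30·y³ + 9, and check whether it is a (positive or negative) perfect cube.
Check small values of y:
  y = 0: RHS = 9 is not a perfect cube.
  y = 1: RHS = 39 is not a perfect cube.
  y = -1: RHS = -21 is not a perfect cube.
  y = 2: RHS = 249 is not a perfect cube.
  y = -2: RHS = -231 is not a perfect cube.
  y = 3: RHS = 819 is not a perfect cube.
  y = -3: RHS = -801 is not a perfect cube.
Continuing the search up to |y| = 30 finds no solutions either.
No (x, y) in the scanned range satisfies the equation.

No integer solutions with |y| ≤ 30.


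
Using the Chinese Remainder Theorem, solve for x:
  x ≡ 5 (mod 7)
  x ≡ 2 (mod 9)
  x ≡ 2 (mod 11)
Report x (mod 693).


Moduli 7, 9, 11 are pairwise coprime; by CRT there is a unique solution modulo M = 7 · 9 · 11 = 693.
Solve pairwise, accumulating the modulus:
  Start with x ≡ 5 (mod 7).
  Combine with x ≡ 2 (mod 9): since gcd(7, 9) = 1, we get a unique residue mod 63.
    Write x = 5 + 7·t and substitute into x ≡ 2 (mod 9): 7·t ≡ 2 − 5 = -3 (mod 9).
    Reduce coefficients mod 9: 7·t ≡ 6 (mod 9).
    The inverse of 7 mod 9 is 4 (since 7·4 = 28 = 3·9 + 1), so t ≡ 4·6 = 24 ≡ 6 (mod 9).
    Then x = 5 + 7·6 = 47, valid modulo lcm(7, 9) = 63: x ≡ 47 (mod 63).
  Combine with x ≡ 2 (mod 11): since gcd(63, 11) = 1, we get a unique residue mod 693.
    Write x = 47 + 63·t and substitute into x ≡ 2 (mod 11): 63·t ≡ 2 − 47 = -45 (mod 11).
    Reduce coefficients mod 11: 8·t ≡ 10 (mod 11).
    The inverse of 8 mod 11 is 7 (since 8·7 = 56 = 5·11 + 1), so t ≡ 7·10 = 70 ≡ 4 (mod 11).
    Then x = 47 + 63·4 = 299, valid modulo lcm(63, 11) = 693: x ≡ 299 (mod 693).
Verify: 299 mod 7 = 5 ✓, 299 mod 9 = 2 ✓, 299 mod 11 = 2 ✓.

x ≡ 299 (mod 693).


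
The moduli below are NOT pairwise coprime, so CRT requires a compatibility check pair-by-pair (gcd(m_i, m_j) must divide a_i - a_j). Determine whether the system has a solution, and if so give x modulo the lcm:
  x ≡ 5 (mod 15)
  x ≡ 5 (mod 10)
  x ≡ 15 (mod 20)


Moduli 15, 10, 20 are not pairwise coprime, so CRT works modulo lcm(m_i) when all pairwise compatibility conditions hold.
Pairwise compatibility: gcd(m_i, m_j) must divide a_i - a_j for every pair.
Merge one congruence at a time:
  Start: x ≡ 5 (mod 15).
  Combine with x ≡ 5 (mod 10): gcd(15, 10) = 5; 5 - 5 = 0, which IS divisible by 5, so compatible.
    Write x = 5 + 15·t and substitute into x ≡ 5 (mod 10): 15·t ≡ 5 − 5 = 0 (mod 10).
    Divide the congruence (and modulus) by g = 5: 3·t ≡ 0 (mod 2).
    Reduce coefficients mod 2: 1·t ≡ 0 (mod 2).
    So t ≡ 0 (mod 2).
    Then x = 5 + 15·0 = 5, valid modulo lcm(15, 10) = 30: x ≡ 5 (mod 30).
  Combine with x ≡ 15 (mod 20): gcd(30, 20) = 10; 15 - 5 = 10, which IS divisible by 10, so compatible.
    Write x = 5 + 30·t and substitute into x ≡ 15 (mod 20): 30·t ≡ 15 − 5 = 10 (mod 20).
    Divide the congruence (and modulus) by g = 10: 3·t ≡ 1 (mod 2).
    Reduce coefficients mod 2: 1·t ≡ 1 (mod 2).
    So t ≡ 1 (mod 2).
    Then x = 5 + 30·1 = 35, valid modulo lcm(30, 20) = 60: x ≡ 35 (mod 60).
Verify: 35 mod 15 = 5, 35 mod 10 = 5, 35 mod 20 = 15.

x ≡ 35 (mod 60).


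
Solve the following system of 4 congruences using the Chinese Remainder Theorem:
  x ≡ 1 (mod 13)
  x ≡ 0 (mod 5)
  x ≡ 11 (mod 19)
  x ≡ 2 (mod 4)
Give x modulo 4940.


Product of moduli M = 13 · 5 · 19 · 4 = 4940.
Merge one congruence at a time:
  Start: x ≡ 1 (mod 13).
  Combine with x ≡ 0 (mod 5); new modulus lcm = 65.
    Write x = 1 + 13·t and substitute into x ≡ 0 (mod 5): 13·t ≡ 0 − 1 = -1 (mod 5).
    Reduce coefficients mod 5: 3·t ≡ 4 (mod 5).
    The inverse of 3 mod 5 is 2 (since 3·2 = 6 = 1·5 + 1), so t ≡ 2·4 = 8 ≡ 3 (mod 5).
    Then x = 1 + 13·3 = 40, valid modulo lcm(13, 5) = 65: x ≡ 40 (mod 65).
  Combine with x ≡ 11 (mod 19); new modulus lcm = 1235.
    Write x = 40 + 65·t and substitute into x ≡ 11 (mod 19): 65·t ≡ 11 − 40 = -29 (mod 19).
    Reduce coefficients mod 19: 8·t ≡ 9 (mod 19).
    The inverse of 8 mod 19 is 12 (since 8·12 = 96 = 5·19 + 1), so t ≡ 12·9 = 108 ≡ 13 (mod 19).
    Then x = 40 + 65·13 = 885, valid modulo lcm(65, 19) = 1235: x ≡ 885 (mod 1235).
  Combine with x ≡ 2 (mod 4); new modulus lcm = 4940.
    Write x = 885 + 1235·t and substitute into x ≡ 2 (mod 4): 1235·t ≡ 2 − 885 = -883 (mod 4).
    Reduce coefficients mod 4: 3·t ≡ 1 (mod 4).
    The inverse of 3 mod 4 is 3 (since 3·3 = 9 = 2·4 + 1), so t ≡ 3·1 = 3 ≡ 3 (mod 4).
    Then x = 885 + 1235·3 = 4590, valid modulo lcm(1235, 4) = 4940: x ≡ 4590 (mod 4940).
Verify against each original: 4590 mod 13 = 1, 4590 mod 5 = 0, 4590 mod 19 = 11, 4590 mod 4 = 2.

x ≡ 4590 (mod 4940).


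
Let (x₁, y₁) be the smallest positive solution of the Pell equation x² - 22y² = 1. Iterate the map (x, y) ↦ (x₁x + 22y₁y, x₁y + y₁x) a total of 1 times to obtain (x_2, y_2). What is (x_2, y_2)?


Step 1: Find the fundamental solution (x₁, y₁) of x² - 22y² = 1.
  Expand √22 as a continued fraction. a₀ = ⌊√22⌋ = 4; iterate m_{k+1} = d_k·a_k − m_k, d_{k+1} = (22 − m_{k+1}²)/d_k, a_{k+1} = ⌊(a₀ + m_{k+1})/d_{k+1}⌋ (starting m₀ = 0, d₀ = 1), with convergents p_k = a_k·p_{k-1} + p_{k-2}, q_k = a_k·q_{k-1} + q_{k-2} (p₋₁ = 1, q₋₁ = 0):
  k = 0: a₀ = 4; p₀/q₀ = 4/1; p₀² − 22·q₀² = 16 − 22 = -6.
  k = 1: m = 4, d = 6, a = ⌊(4 + 4)/6⌋ = 1; p/q = (1·4 + 1)/(1·1 + 0) = 5/1; p² − 22·q² = 25 − 22 = 3.
  k = 2: m = 2, d = 3, a = ⌊(4 + 2)/3⌋ = 2; p/q = (2·5 + 4)/(2·1 + 1) = 14/3; p² − 22·q² = 196 − 198 = -2.
  k = 3: m = 4, d = 2, a = ⌊(4 + 4)/2⌋ = 4; p/q = (4·14 + 5)/(4·3 + 1) = 61/13; p² − 22·q² = 3721 − 3718 = 3.
  k = 4: m = 4, d = 3, a = ⌊(4 + 4)/3⌋ = 2; p/q = (2·61 + 14)/(2·13 + 3) = 136/29; p² − 22·q² = 18496 − 18502 = -6.
  k = 5: m = 2, d = 6, a = ⌊(4 + 2)/6⌋ = 1; p/q = (1·136 + 61)/(1·29 + 13) = 197/42; p² − 22·q² = 38809 − 38808 = 1.
  The first convergent with p² − 22·q² = 1 gives the fundamental solution (x₁, y₁) = (197, 42).
Step 2: Apply the recurrence (x_{n+1}, y_{n+1}) = (x₁x_n + 22y₁y_n, x₁y_n + y₁x_n) repeatedly.
  From (x_1, y_1) = (197, 42): x_2 = 197·197 + 22·42·42 = 77617; y_2 = 197·42 + 42·197 = 16548.
Step 3: Verify x_2² - 22·y_2² = 6024398689 - 6024398688 = 1 (should be 1). ✓

(x_1, y_1) = (197, 42); (x_2, y_2) = (77617, 16548).
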